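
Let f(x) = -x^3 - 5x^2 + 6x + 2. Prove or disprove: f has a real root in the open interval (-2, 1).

f(-2) = -22 and f(1) = 2, which have opposite signs.
Since f is a polynomial it is continuous on [-2, 1].
By the Intermediate Value Theorem, f takes the value 0 somewhere in the open interval.

Yes, f has a root in the interval.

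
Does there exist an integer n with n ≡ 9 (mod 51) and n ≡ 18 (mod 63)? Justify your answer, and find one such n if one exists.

n = 774

The moduli are not coprime: gcd(51, 63) = 3. Compatibility requires 3 ∣ (18 − 9) = 9, which holds, so solutions exist.
Write n = 9 + 51t. Then 51t ≡ 18 − 9 ≡ 9 (mod 63); dividing through by 3 gives 17t ≡ 3 (mod 21).
Invert 17 mod 21 by the Euclidean algorithm: 21 = 1·17 + 4, 17 = 4·4 + 1, 4 = 4·1 + 0; back-substituting, 1 = 17 − 4·4 = 17 − 4·(21 − 1·17) = −4·21 + 5·17. Hence 17·5 ≡ 1, so 17⁻¹ ≡ 5 (mod 21).
Therefore t ≡ 5·3 = 15 (mod 21).
Then n = 9 + 51·15 = 774.
Verify: 774 = 15·51 + 9 and 774 = 12·63 + 18. ✓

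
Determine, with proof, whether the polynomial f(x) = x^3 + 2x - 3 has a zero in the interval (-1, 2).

f(-1) = -6 and f(2) = 9, which have opposite signs.
f is continuous everywhere (it is a polynomial), in particular on [-1, 2].
By the Intermediate Value Theorem, f takes the value 0 somewhere in the open interval.

Such a root exists.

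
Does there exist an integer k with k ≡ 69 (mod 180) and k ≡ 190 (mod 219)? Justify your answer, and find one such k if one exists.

Reduce both congruences modulo 3, which divides 180 and 219: they say k ≡ 69 (mod 3) and k ≡ 190 (mod 3).
These are incompatible: 69 − 190 = -121 is not divisible by 3.
Therefore no such k exists.

No, no such integer exists.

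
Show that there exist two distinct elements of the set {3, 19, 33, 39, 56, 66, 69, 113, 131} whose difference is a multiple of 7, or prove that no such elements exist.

3 and 66 are such a pair.

3 mod 7 = 3 and 66 mod 7 = 3, so 66 − 3 = 63 = 9·7.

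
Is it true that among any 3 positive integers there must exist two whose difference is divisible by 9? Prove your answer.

Consider the 3 integers 2, 3, 4. They lie in distinct residue classes modulo 9, since 3 ≤ 9.
The differences between them range over 1, …, 2, none of which is divisible by 9.

No, the set {2, 3, 4} is a counterexample.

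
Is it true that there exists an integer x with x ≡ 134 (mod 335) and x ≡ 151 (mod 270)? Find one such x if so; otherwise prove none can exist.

Reduce both congruences modulo 5, which divides 335 and 270: they say x ≡ 134 (mod 5) and x ≡ 151 (mod 5).
But 134 mod 5 = 4 while 151 mod 5 = 1, a contradiction.
Hence the system has no solution.

No, no such integer exists.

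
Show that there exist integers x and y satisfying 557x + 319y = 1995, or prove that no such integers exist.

Since gcd(557, 319) = 1, every integer is an integer combination of 557 and 319.
Dividing repeatedly: 557 = 1·319 + 238, 319 = 1·238 + 81, 238 = 2·81 + 76, 81 = 1·76 + 5, 76 = 15·5 + 1, 5 = 5·1 + 0.
Working back up the chain: 1 = 76 − 15·5 = 76 − 15·(81 − 1·76) = −15·81 + 16·76 = −15·81 + 16·(238 − 2·81) = 16·238 − 47·81 = 16·238 − 47·(319 − 1·238) = −47·319 + 63·238 = −47·319 + 63·(557 − 1·319) = 63·557 − 110·319. So 557·63 + 319·(-110) = 1.
Multiplying through by 1995: x = 63·1995 = 125685, y = (-110)·1995 = -219450 is a solution.
Subtracting 393·319 from x and adding 393·557 to y gives the tidier solution (318, -549).
Indeed 557·318 + 319·(-549) = 177126 − 175131 = 1995.

x = 318, y = -549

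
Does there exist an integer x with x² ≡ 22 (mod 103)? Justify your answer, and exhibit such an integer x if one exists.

There is no such integer.

Apply Euler's criterion with the prime 103: 22 is a quadratic residue iff 22^51 ≡ 1 (mod 103), and a non-residue iff it is ≡ −1.
Repeated squaring mod 103: 22^2 = 484 ≡ 72; 22^4 ≡ 72² = 5184 ≡ 34; 22^8 ≡ 34² = 1156 ≡ 23; 22^16 ≡ 23² = 529 ≡ 14; 22^32 ≡ 14² = 196 ≡ 93.
Since 51 = 32 + 16 + 2 + 1, 22^51 ≡ 93 · 14 · 72 · 22; multiplying out mod 103: 93·14 = 1302 ≡ 66, then 66·72 = 4752 ≡ 14, then 14·22 = 308 ≡ 102. Thus 22^51 ≡ 102 ≡ −1 (mod 103).
The value −1 means 22 is a non-residue modulo 103, so x² ≡ 22 (mod 103) is impossible.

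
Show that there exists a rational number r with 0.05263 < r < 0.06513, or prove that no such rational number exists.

r = 1/16

Scale by 16: the interval becomes (0.84208, 1.04208), which contains the integer 1.
Dividing back, 0.05263 < 1/16 < 0.06513, and 1/16 is rational.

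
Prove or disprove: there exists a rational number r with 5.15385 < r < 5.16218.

Multiplying by 19: 19·5.15385 = 97.92315 and 19·5.16218 = 98.08142, so the integer 98 lies strictly between them.
Dividing back, 5.15385 < 98/19 < 5.16218, and 98/19 is rational.

r = 98/19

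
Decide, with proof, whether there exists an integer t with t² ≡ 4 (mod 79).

t = 77

t = 77 works: 77² = 5929, and 5929 − 4 = 5925 = 75·79.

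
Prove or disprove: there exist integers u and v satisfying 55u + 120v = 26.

No such integers exist.

Both 55 and 120 are divisible by gcd(55, 120) = 5, hence so is any combination 55u + 120v.
But 26 is not a multiple of 5 (it leaves remainder 1).
So the equation is unsolvable over ℤ.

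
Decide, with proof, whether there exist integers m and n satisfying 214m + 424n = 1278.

m = 109, n = -52

Since gcd(214, 424) = 2 and 1278 = 2·639, Bézout's identity guarantees a solution.
Dividing through by 2 reduces the equation to 107m + 212n = 639.
Run the Euclidean algorithm on 212 and 107: 212 = 1·107 + 105, 107 = 1·105 + 2, 105 = 52·2 + 1, 2 = 2·1 + 0.
Unwinding: 1 = 105 − 52·2 = 105 − 52·(107 − 1·105) = −52·107 + 53·105 = −52·107 + 53·(212 − 1·107) = 53·212 − 105·107, i.e. 107·(-105) + 212·53 = 1.
Scaling by 639 gives the particular solution (m, n) = (-67095, 33867).
The general solution is m = -67095 + 212k, n = 33867 − 107k; taking k = 317 gives the smaller pair m = 109, n = -52.
Indeed 214·109 + 424·(-52) = 23326 − 22048 = 1278.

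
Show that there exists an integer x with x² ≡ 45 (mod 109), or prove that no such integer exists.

x = 63

Take x = 63. Then 63² = 3969 = 36·109 + 45, so 63² ≡ 45 (mod 109).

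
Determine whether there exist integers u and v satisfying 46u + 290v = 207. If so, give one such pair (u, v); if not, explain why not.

No, no such integers exist.

gcd(46, 290) = 2, so every integer of the form 46u + 290v is a multiple of 2.
But 207 is not a multiple of 2 (it leaves remainder 1).
Therefore 46u + 290v = 207 has no solution in integers.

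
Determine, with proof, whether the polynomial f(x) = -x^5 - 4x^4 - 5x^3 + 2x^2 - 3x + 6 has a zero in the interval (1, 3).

The endpoint values f(1) = -5 and f(3) = -687 are both negative. Claim: f(x) < 0 for every x in (1, 3).
Shift to the endpoint 1: with x = 1 + u (0 < u < 2), one computes f(1 + u) = -u^5 - 9u^4 - 31u^3 - 47u^2 - 35u - 5.
The nonzero coefficients here are all negative, so for u > 0 every term is negative (or zero), and the constant term -5 is strictly negative.
So f is strictly negative on (1, 3); no root exists in the interval.

No.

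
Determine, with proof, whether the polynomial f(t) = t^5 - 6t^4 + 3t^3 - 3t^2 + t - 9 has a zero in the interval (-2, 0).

No such root exists.

f(-2) = -175 and f(0) = -9, both negative, so a sign-change argument is unavailable; we show f keeps this sign on the whole interval.
Substitute t = −u, where 0 < u < 2 on the interval. Expanding, f(−u) = -u^5 - 6u^4 - 3u^3 - 3u^2 - u - 9.
All 6 nonzero coefficients of this polynomial in u are negative; hence for u > 0 the value is a sum of negative terms (the constant -9 among them).
So f is strictly negative on (-2, 0); no root exists in the interval.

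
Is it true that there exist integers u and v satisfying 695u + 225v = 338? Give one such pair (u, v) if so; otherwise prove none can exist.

There are no such integers.

gcd(695, 225) = 5, so every integer of the form 695u + 225v is a multiple of 5.
However 338 leaves remainder 3 on division by 5.
Hence no integers u, v satisfy the equation.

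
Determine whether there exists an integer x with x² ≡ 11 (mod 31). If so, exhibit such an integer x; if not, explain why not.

There is no such integer.

Apply Euler's criterion with the prime 31: 11 is a quadratic residue iff 11^15 ≡ 1 (mod 31), and a non-residue iff it is ≡ −1.
Squaring successively (mod 31): 11^2 = 121 ≡ 28; 11^4 ≡ 28² = 784 ≡ 9; 11^8 ≡ 9² = 81 ≡ 19.
Since 15 = 8 + 4 + 2 + 1, 11^15 ≡ 19 · 9 · 28 · 11; multiplying out mod 31: 19·9 = 171 ≡ 16, then 16·28 = 448 ≡ 14, then 14·11 = 154 ≡ 30. Thus 11^15 ≡ 30 ≡ −1 (mod 31).
By Euler's criterion 11 is a quadratic non-residue mod 31: no x satisfies x² ≡ 11 (mod 31).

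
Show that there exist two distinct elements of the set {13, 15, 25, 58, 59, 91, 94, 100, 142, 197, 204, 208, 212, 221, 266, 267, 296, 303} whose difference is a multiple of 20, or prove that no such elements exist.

No such pair exists.

Residues mod 20: 13↦13, 15↦15, 25↦5, 58↦18, 59↦19, 91↦11, 94↦14, 100↦0, 142↦2, 197↦17, 204↦4, 208↦8, 212↦12, 221↦1, 266↦6, 267↦7, 296↦16, 303↦3.
No residue repeats among the 18 elements, so no pair has difference ≡ 0 (mod 20).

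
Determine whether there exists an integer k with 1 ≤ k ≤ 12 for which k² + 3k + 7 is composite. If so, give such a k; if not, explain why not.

k = 8

At k = 8: 8² + 3·8 + 7 = 95 = 5·19, which is composite.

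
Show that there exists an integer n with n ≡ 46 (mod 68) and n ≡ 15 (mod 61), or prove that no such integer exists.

n = 930

The moduli 68 and 61 are coprime, so by the Chinese Remainder Theorem a unique solution modulo 4148 exists.
Any solution of the first congruence is n = 46 + 68t; substituting into the second, 68t ≡ 15 − 46 ≡ 30 (mod 61).
68 ≡ 7 (mod 61), so this reads 7t ≡ 30 (mod 61). Since 7·35 = 245 = 4·61 + 1, the inverse of 7 mod 61 is 35.
Therefore t ≡ 35·30 = 1050 ≡ 13 (mod 61).
With t = 13: n = 46 + 68·13 = 930.
Check: 930 mod 68 = 46, 930 mod 61 = 15. ✓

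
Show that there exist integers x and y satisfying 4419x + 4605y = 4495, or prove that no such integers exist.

There are no such integers.

Both 4419 and 4605 are divisible by gcd(4419, 4605) = 3, hence so is any combination 4419x + 4605y.
But 4495 is not a multiple of 3 (it leaves remainder 1).
So the equation is unsolvable over ℤ.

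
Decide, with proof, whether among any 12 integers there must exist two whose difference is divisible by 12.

No; for instance {10, 11, 12, 13, 14, 15, 16, 17, 18, 19, 20, 21} is a counterexample.

Take the 12 consecutive integers 10, 11, …, 21: their residues mod 12 are all distinct because 12 ≤ 12.
The differences between them range over 1, …, 11, none of which is divisible by 12.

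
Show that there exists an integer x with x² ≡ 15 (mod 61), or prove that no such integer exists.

x = 36

Take x = 36. Then 36² = 1296 = 21·61 + 15, so 36² ≡ 15 (mod 61).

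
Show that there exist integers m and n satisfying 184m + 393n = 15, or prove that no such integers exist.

m = 156, n = -73

Since gcd(184, 393) = 1, every integer is an integer combination of 184 and 393.
Dividing repeatedly: 393 = 2·184 + 25, 184 = 7·25 + 9, 25 = 2·9 + 7, 9 = 1·7 + 2, 7 = 3·2 + 1, 2 = 2·1 + 0.
Unwinding: 1 = 7 − 3·2 = 7 − 3·(9 − 1·7) = −3·9 + 4·7 = −3·9 + 4·(25 − 2·9) = 4·25 − 11·9 = 4·25 − 11·(184 − 7·25) = −11·184 + 81·25 = −11·184 + 81·(393 − 2·184) = 81·393 − 173·184, i.e. 184·(-173) + 393·81 = 1.
Scaling by 15 gives the particular solution (m, n) = (-2595, 1215).
Adding 7·393 to m and subtracting 7·184 from n gives the tidier solution (156, -73).
Indeed 184·156 + 393·(-73) = 28704 − 28689 = 15.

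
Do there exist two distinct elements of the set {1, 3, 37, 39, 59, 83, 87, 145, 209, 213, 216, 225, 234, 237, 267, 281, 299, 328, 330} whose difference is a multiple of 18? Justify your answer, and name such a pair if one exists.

Both 1 and 37 leave remainder 1 on division by 18; their difference 36 = 2·18 is a multiple of 18.

Yes: 1 and 37.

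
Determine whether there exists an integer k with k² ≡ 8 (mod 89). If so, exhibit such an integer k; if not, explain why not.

Take k = 50. Then 50² = 2500 = 28·89 + 8, so 50² ≡ 8 (mod 89).

k = 50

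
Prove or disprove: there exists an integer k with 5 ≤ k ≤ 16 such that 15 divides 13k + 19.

At k = 5, 13·5 + 19 = 84 ≡ 9 (mod 15), and each step in k adds 13, giving residues 9, 7, 5, 3, 1, 14, 12, 10, 8, 6, 4, 2 for k = 5, 6, …, 16.
Since 0 is absent from this list, 15 ∤ 13k + 19 for every k with 5 ≤ k ≤ 16.

No such integer k in that range exists.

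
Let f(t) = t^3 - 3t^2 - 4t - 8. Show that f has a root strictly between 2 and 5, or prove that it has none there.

Such a root exists.

f(2) = -20 and f(5) = 22, which have opposite signs.
f is continuous everywhere (it is a polynomial), in particular on [2, 5].
By the Intermediate Value Theorem f must vanish at some point of (2, 5).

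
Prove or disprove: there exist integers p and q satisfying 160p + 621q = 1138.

Since gcd(160, 621) = 1, every integer is an integer combination of 160 and 621.
Dividing repeatedly: 621 = 3·160 + 141, 160 = 1·141 + 19, 141 = 7·19 + 8, 19 = 2·8 + 3, 8 = 2·3 + 2, 3 = 1·2 + 1, 2 = 2·1 + 0.
Working back up the chain: 1 = 3 − 1·2 = 3 − (8 − 2·3) = −8 + 3·3 = −8 + 3·(19 − 2·8) = 3·19 − 7·8 = 3·19 − 7·(141 − 7·19) = −7·141 + 52·19 = −7·141 + 52·(160 − 1·141) = 52·160 − 59·141 = 52·160 − 59·(621 − 3·160) = −59·621 + 229·160. So 160·229 + 621·(-59) = 1.
Scaling by 1138 gives the particular solution (p, q) = (260602, -67142).
The general solution is p = 260602 + 621k, q = -67142 − 160k; taking k = -419 gives the smaller pair p = 403, q = -102.
Indeed 160·403 + 621·(-102) = 64480 − 63342 = 1138.

p = 403, q = -102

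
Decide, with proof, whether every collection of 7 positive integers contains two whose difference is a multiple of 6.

Partition the integers by their residue mod 6; there are 6 classes.
With 7 integers and only 6 classes, the pigeonhole principle forces two of them, say a and b, into the same class.
Then a ≡ b (mod 6), i.e. 6 ∣ (a − b).

Yes.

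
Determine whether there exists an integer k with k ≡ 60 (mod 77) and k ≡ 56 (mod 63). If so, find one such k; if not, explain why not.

Both moduli are multiples of 7 = gcd(77, 63), so any solution would satisfy k ≡ 60 and k ≡ 56 modulo 7 simultaneously.
But 60 mod 7 = 4 while 56 mod 7 = 0, a contradiction.
Therefore no such k exists.

There is no such integer.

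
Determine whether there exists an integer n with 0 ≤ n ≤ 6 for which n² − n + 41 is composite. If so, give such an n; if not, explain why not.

The values for n = 0, 1, …, 6 are 41, 41, 43, 47, 53, 61, 71, and each of these is prime.
So no value in the range makes the expression composite.

No such integer n in that range exists.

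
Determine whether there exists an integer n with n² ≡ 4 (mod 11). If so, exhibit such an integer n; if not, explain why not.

Take n = 9. Then 9² = 81 = 7·11 + 4, so 9² ≡ 4 (mod 11).

n = 9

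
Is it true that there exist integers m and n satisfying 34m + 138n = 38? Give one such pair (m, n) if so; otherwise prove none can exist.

Every value of 34m + 138n is a multiple of gcd(34, 138) = 2; since 2 ∣ 38, solutions exist.
Dividing through by 2 reduces the equation to 17m + 69n = 19.
Dividing repeatedly: 69 = 4·17 + 1, 17 = 17·1 + 0.
Working back up the chain: 1 = 69 − 4·17. So 17·(-4) + 69·1 = 1.
Multiplying through by 19: m = (-4)·19 = -76, n = 1·19 = 19 is a solution.
Adding 2·69 to m and subtracting 2·17 from n gives the tidier solution (62, -15).
Indeed 34·62 + 138·(-15) = 2108 − 2070 = 38.

m = 62, n = -15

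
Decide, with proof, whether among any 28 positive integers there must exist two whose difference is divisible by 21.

Each integer lies in one of the 21 residue classes modulo 21.
Since 28 > 21, two of the 28 integers must share a residue class by the pigeonhole principle; call them a and b.
Then a ≡ b (mod 21), i.e. 21 ∣ (a − b).

Yes, this is always true.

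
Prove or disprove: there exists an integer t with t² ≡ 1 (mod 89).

t = 1

Take t = 1. Then 1² = 1, and since 0 ≤ 1 < 89 this is already reduced: 1² ≡ 1 (mod 89).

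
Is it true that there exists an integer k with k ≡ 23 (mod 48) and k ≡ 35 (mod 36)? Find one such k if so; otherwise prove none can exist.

k = 71

The moduli are not coprime: gcd(48, 36) = 12. Compatibility requires 12 ∣ (35 − 23) = 12, which holds, so solutions exist.
Step through k = 23, 23 + 48, 23 + 2·48, …: the values 23, 71 reduce mod 36 to 23, 35. The value 71 hits 35.
Indeed 71 ≡ 23 (mod 48) and 71 ≡ 35 (mod 36).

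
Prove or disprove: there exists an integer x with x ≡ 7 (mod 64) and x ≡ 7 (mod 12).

gcd(64, 12) = 4. A simultaneous solution exists iff 7 ≡ 7 (mod 4); here 7 mod 4 = 3 = 7 mod 4, so it does.
The smallest candidate x = 7 works directly: 7 ≡ 7 (mod 12).
Verify: 7 = 0·64 + 7 and 7 = 0·12 + 7. ✓

x = 7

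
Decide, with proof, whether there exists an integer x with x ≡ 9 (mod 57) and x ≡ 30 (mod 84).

gcd(57, 84) = 3. A simultaneous solution exists iff 9 ≡ 30 (mod 3); here 9 mod 3 = 0 = 30 mod 3, so it does.
Put x = 9 + 57t, so we need 57t ≡ 21 (mod 84), equivalently (divide by 3) 19t ≡ 7 (mod 28).
Note 19·3 = 57 ≡ 1 (mod 28) (as 57 − 1 = 2·28), so 19⁻¹ ≡ 3.
Multiplying by 3: t ≡ 3·7 = 21 (mod 28).
Then x = 9 + 57·21 = 1206.
Indeed 1206 ≡ 9 (mod 57) and 1206 ≡ 30 (mod 84).

x = 1206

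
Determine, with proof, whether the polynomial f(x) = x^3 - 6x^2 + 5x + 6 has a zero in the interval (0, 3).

f(0) = 6 and f(3) = -6, which have opposite signs.
Since f is a polynomial it is continuous on [0, 3].
By the Intermediate Value Theorem f must vanish at some point of (0, 3).

Yes, f has a root in the interval.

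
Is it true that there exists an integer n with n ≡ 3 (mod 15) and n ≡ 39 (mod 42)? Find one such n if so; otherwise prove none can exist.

n = 123

Here gcd(15, 42) = 3, and both 3 and 39 leave remainder 0 mod 3, so the system is consistent.
Put n = 3 + 15t, so we need 15t ≡ 36 (mod 42), equivalently (divide by 3) 5t ≡ 12 (mod 14).
Since 5·3 = 15 = 1·14 + 1, the inverse of 5 mod 14 is 3.
Multiplying by 3: t ≡ 3·12 = 36 ≡ 8 (mod 14).
Then n = 3 + 15·8 = 123.
Verify: 123 = 8·15 + 3 and 123 = 2·42 + 39. ✓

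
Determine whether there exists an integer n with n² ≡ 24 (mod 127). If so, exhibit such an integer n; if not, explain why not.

There is no such integer.

127 is prime, so by Euler's criterion 24 is a square mod 127 iff 24^((127−1)/2) = 24^63 ≡ 1 (mod 127).
Squaring successively (mod 127): 24^2 = 576 ≡ 68; 24^4 ≡ 68² = 4624 ≡ 52; 24^8 ≡ 52² = 2704 ≡ 37; 24^16 ≡ 37² = 1369 ≡ 99; 24^32 ≡ 99² = 9801 ≡ 22.
Since 63 = 32 + 16 + 8 + 4 + 2 + 1, 24^63 ≡ 22 · 99 · 37 · 52 · 68 · 24; multiplying out mod 127: 22·99 = 2178 ≡ 19, then 19·37 = 703 ≡ 68, then 68·52 = 3536 ≡ 107, then 107·68 = 7276 ≡ 37, then 37·24 = 888 ≡ 126. Thus 24^63 ≡ 126 ≡ −1 (mod 127).
By Euler's criterion 24 is a quadratic non-residue mod 127: no n satisfies n² ≡ 24 (mod 127).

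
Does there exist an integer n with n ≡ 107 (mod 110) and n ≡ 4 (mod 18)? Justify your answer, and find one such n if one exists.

No, no such integer exists.

gcd(110, 18) = 2. If n ≡ 107 (mod 110) and n ≡ 4 (mod 18), then n ≡ 107 (mod 2) and n ≡ 4 (mod 2).
But 107 mod 2 = 1 while 4 mod 2 = 0, a contradiction.
Hence the system has no solution.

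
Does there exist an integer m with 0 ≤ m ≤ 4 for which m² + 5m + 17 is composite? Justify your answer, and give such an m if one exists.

No, no such integer m in that range exists.

The values for m = 0, 1, …, 4 are 17, 23, 31, 41, 53, and each of these is prime.
So no value in the range makes the expression composite.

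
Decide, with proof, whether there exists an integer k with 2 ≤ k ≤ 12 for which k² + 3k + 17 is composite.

k = 11

At k = 11: 11² + 3·11 + 17 = 171 = 3·57, which is composite.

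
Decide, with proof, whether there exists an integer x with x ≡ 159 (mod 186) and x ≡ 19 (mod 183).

Reduce both congruences modulo 3, which divides 186 and 183: they say x ≡ 159 (mod 3) and x ≡ 19 (mod 3).
However 159 ≡ 0 and 19 ≡ 1 (mod 3), and 0 ≠ 1.
So no integer satisfies both congruences.

There is no such integer.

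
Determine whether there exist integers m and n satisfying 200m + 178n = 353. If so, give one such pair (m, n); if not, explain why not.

gcd(200, 178) = 2, so every integer of the form 200m + 178n is a multiple of 2.
But 353 = 2·176 + 1, so 2 ∤ 353.
Hence no integers m, n satisfy the equation.

No such integers exist.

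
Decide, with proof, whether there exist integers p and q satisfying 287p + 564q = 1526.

Since gcd(287, 564) = 1, every integer is an integer combination of 287 and 564.
Dividing repeatedly: 564 = 1·287 + 277, 287 = 1·277 + 10, 277 = 27·10 + 7, 10 = 1·7 + 3, 7 = 2·3 + 1, 3 = 3·1 + 0.
Back-substituting, 1 = 7 − 2·3 = 7 − 2·(10 − 1·7) = −2·10 + 3·7 = −2·10 + 3·(277 − 27·10) = 3·277 − 83·10 = 3·277 − 83·(287 − 1·277) = −83·287 + 86·277 = −83·287 + 86·(564 − 1·287) = 86·564 − 169·287; that is, 287·(-169) + 564·86 = 1.
Times 1526: 287·(-257894) + 564·131236 = 1526, so (-257894, 131236) solves it.
Shifting by a multiple of (564, −287) keeps it a solution: p = -257894 + 458·564 = 418, q = 131236 − 458·287 = -210.
Indeed 287·418 + 564·(-210) = 119966 − 118440 = 1526.

p = 418, q = -210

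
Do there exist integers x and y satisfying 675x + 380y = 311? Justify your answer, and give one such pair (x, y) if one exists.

No, no such integers exist.

Any value of 675x + 380y is a multiple of gcd(675, 380) = 5.
But 311 = 5·62 + 1, so 5 ∤ 311.
So the equation is unsolvable over ℤ.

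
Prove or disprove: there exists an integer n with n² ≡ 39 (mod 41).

n = 30 works: 30² = 900, and 900 − 39 = 861 = 21·41.

n = 30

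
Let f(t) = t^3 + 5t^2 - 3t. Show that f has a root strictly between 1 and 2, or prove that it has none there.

No such root exists.

f(1) = 3 and f(2) = 22, both positive, so a sign-change argument is unavailable; we show f keeps this sign on the whole interval.
Shift to the endpoint 1: with t = 1 + u (0 < u < 1), one computes f(1 + u) = u^3 + 8u^2 + 10u + 3.
All 4 nonzero coefficients of this polynomial in u are positive; hence for u > 0 the value is a sum of positive terms (the constant 3 among them).
Therefore f(t) > 0 throughout (1, 2), and f has no zero there.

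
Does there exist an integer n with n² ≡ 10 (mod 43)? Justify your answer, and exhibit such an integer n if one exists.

Take n = 28. Then 28² = 784 = 18·43 + 10, so 28² ≡ 10 (mod 43).

n = 28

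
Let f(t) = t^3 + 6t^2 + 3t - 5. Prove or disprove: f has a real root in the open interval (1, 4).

f(1) = 5 and f(4) = 167, both positive, so a sign-change argument is unavailable; we show f keeps this sign on the whole interval.
Substitute t = 1 + u, where 0 < u < 3 on the interval. Expanding, f(1 + u) = u^3 + 9u^2 + 18u + 5.
The nonzero coefficients here are all positive, so for u > 0 every term is positive (or zero), and the constant term 5 is strictly positive.
Therefore f(t) > 0 throughout (1, 4), and f has no zero there.

No.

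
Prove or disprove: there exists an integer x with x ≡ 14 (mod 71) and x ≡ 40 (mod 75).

The moduli 71 and 75 are coprime, so by the Chinese Remainder Theorem a unique solution modulo 5325 exists.
Write x = 14 + 71t and require 14 + 71t ≡ 40 (mod 75), i.e. 71t ≡ 26 (mod 75).
To invert 71 modulo 75: 75 = 1·71 + 4, 71 = 17·4 + 3, 4 = 1·3 + 1, 3 = 3·1 + 0, and unwinding, 1 = 4 − 1·3 = 4 − (71 − 17·4) = −71 + 18·4 = −71 + 18·(75 − 1·71) = 18·75 − 19·71. Thus 71⁻¹ ≡ -19 ≡ 56 (mod 75).
Multiplying by 56: t ≡ 56·26 = 1456 ≡ 31 (mod 75).
With t = 31: x = 14 + 71·31 = 2215.
Verify: 2215 = 31·71 + 14 and 2215 = 29·75 + 40. ✓

x = 2215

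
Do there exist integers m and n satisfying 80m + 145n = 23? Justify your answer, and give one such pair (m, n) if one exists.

Any value of 80m + 145n is a multiple of gcd(80, 145) = 5.
But 23 = 5·4 + 3, so 5 ∤ 23.
Therefore 80m + 145n = 23 has no solution in integers.

No, no such integers exist.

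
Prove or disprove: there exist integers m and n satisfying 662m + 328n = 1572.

m = 98, n = -193

Every value of 662m + 328n is a multiple of gcd(662, 328) = 2; since 2 ∣ 1572, solutions exist.
Dividing through by 2 reduces the equation to 331m + 164n = 786.
Dividing repeatedly: 331 = 2·164 + 3, 164 = 54·3 + 2, 3 = 1·2 + 1, 2 = 2·1 + 0.
Working back up the chain: 1 = 3 − 1·2 = 3 − (164 − 54·3) = −164 + 55·3 = −164 + 55·(331 − 2·164) = 55·331 − 111·164. So 331·55 + 164·(-111) = 1.
Multiplying through by 786: m = 55·786 = 43230, n = (-111)·786 = -87246 is a solution.
Shifting by a multiple of (164, −331) keeps it a solution: m = 43230 − 263·164 = 98, n = -87246 + 263·331 = -193.
Check: 662·98 + 328·(-193) = 64876 − 63304 = 1572. ✓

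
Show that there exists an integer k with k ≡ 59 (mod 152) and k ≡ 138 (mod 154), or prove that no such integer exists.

There is no such integer.

gcd(152, 154) = 2. If k ≡ 59 (mod 152) and k ≡ 138 (mod 154), then k ≡ 59 (mod 2) and k ≡ 138 (mod 2).
But 59 mod 2 = 1 while 138 mod 2 = 0, a contradiction.
So no integer satisfies both congruences.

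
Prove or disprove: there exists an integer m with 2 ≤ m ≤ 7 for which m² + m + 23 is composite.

At m = 6: 6² + 6 + 23 = 65 = 5·13, which is composite.

m = 6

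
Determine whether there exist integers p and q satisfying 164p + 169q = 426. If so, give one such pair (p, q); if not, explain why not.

p = 50, q = -46

Since gcd(164, 169) = 1, every integer is an integer combination of 164 and 169.
Run the Euclidean algorithm on 169 and 164: 169 = 1·164 + 5, 164 = 32·5 + 4, 5 = 1·4 + 1, 4 = 4·1 + 0.
Back-substituting, 1 = 5 − 1·4 = 5 − (164 − 32·5) = −164 + 33·5 = −164 + 33·(169 − 1·164) = 33·169 − 34·164; that is, 164·(-34) + 169·33 = 1.
Multiplying through by 426: p = (-34)·426 = -14484, q = 33·426 = 14058 is a solution.
The general solution is p = -14484 + 169k, q = 14058 − 164k; taking k = 86 gives the smaller pair p = 50, q = -46.
Indeed 164·50 + 169·(-46) = 8200 − 7774 = 426.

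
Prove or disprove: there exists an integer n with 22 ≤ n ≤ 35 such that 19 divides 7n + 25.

Try n = 29: 7·29 + 25 = 228 = 12·19, which is divisible by 19.

n = 29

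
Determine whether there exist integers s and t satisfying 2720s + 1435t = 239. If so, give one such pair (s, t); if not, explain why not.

Any value of 2720s + 1435t is a multiple of gcd(2720, 1435) = 5.
However 239 leaves remainder 4 on division by 5.
Therefore 2720s + 1435t = 239 has no solution in integers.

No such integers exist.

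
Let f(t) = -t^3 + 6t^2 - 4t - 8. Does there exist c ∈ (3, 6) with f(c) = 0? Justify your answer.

Yes, such a c exists.

f(3) = 7 and f(6) = -32, which have opposite signs.
Since f is a polynomial it is continuous on [3, 6].
The Intermediate Value Theorem then guarantees some c ∈ (3, 6) with f(c) = 0.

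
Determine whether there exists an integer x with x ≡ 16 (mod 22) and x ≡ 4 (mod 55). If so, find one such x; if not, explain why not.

No such integer exists.

Both moduli are multiples of 11 = gcd(22, 55), so any solution would satisfy x ≡ 16 and x ≡ 4 modulo 11 simultaneously.
These are incompatible: 16 − 4 = 12 is not divisible by 11.
Therefore no such x exists.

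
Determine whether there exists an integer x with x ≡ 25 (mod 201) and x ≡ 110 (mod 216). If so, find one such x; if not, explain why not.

Both moduli are multiples of 3 = gcd(201, 216), so any solution would satisfy x ≡ 25 and x ≡ 110 modulo 3 simultaneously.
These are incompatible: 25 − 110 = -85 is not divisible by 3.
Hence the system has no solution.

No, no such integer exists.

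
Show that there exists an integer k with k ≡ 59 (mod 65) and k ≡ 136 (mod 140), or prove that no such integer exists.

Reduce both congruences modulo 5, which divides 65 and 140: they say k ≡ 59 (mod 5) and k ≡ 136 (mod 5).
These are incompatible: 59 − 136 = -77 is not divisible by 5.
Therefore no such k exists.

No such integer exists.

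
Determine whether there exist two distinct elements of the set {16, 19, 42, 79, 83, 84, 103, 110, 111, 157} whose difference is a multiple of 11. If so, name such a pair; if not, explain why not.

Two integers differ by a multiple of 11 exactly when they have the same residue mod 11. The residues are 16↦5, 19↦8, 42↦9, 79↦2, 83↦6, 84↦7, 103↦4, 110↦0, 111↦1, 157↦3.
These 10 residues are pairwise different, hence no difference of two elements is divisible by 11.

No such pair exists.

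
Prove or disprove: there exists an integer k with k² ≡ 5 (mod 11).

k = 7 works: 7² = 49, and 49 − 5 = 44 = 4·11.

k = 7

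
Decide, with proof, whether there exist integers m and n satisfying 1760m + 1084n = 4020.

Every value of 1760m + 1084n is a multiple of gcd(1760, 1084) = 4; since 4 ∣ 4020, solutions exist.
Dividing through by 4 reduces the equation to 440m + 271n = 1005.
Run the Euclidean algorithm on 440 and 271: 440 = 1·271 + 169, 271 = 1·169 + 102, 169 = 1·102 + 67, 102 = 1·67 + 35, 67 = 1·35 + 32, 35 = 1·32 + 3, 32 = 10·3 + 2, 3 = 1·2 + 1, 2 = 2·1 + 0.
Unwinding: 1 = 3 − 1·2 = 3 − (32 − 10·3) = −32 + 11·3 = −32 + 11·(35 − 1·32) = 11·35 − 12·32 = 11·35 − 12·(67 − 1·35) = −12·67 + 23·35 = −12·67 + 23·(102 − 1·67) = 23·102 − 35·67 = 23·102 − 35·(169 − 1·102) = −35·169 + 58·102 = −35·169 + 58·(271 − 1·169) = 58·271 − 93·169 = 58·271 − 93·(440 − 1·271) = −93·440 + 151·271, i.e. 440·(-93) + 271·151 = 1.
Scaling by 1005 gives the particular solution (m, n) = (-93465, 151755).
Adding 345·271 to m and subtracting 345·440 from n gives the tidier solution (30, -45).
Indeed 1760·30 + 1084·(-45) = 52800 − 48780 = 4020.

m = 30, n = -45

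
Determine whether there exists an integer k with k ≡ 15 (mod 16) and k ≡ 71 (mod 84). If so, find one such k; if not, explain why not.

gcd(16, 84) = 4. A simultaneous solution exists iff 15 ≡ 71 (mod 4); here 15 mod 4 = 3 = 71 mod 4, so it does.
Write k = 15 + 16t. Then 16t ≡ 71 − 15 ≡ 56 (mod 84); dividing through by 4 gives 4t ≡ 14 (mod 21).
To invert 4 modulo 21: 21 = 5·4 + 1, 4 = 4·1 + 0, and unwinding, 1 = 21 − 5·4. Thus 4⁻¹ ≡ -5 ≡ 16 (mod 21).
Multiplying by 16: t ≡ 16·14 = 224 ≡ 14 (mod 21).
Then k = 15 + 16·14 = 239.
Verify: 239 = 14·16 + 15 and 239 = 2·84 + 71. ✓

k = 239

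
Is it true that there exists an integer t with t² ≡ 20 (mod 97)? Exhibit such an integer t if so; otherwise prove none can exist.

97 is prime, so by Euler's criterion 20 is a square mod 97 iff 20^((97−1)/2) = 20^48 ≡ 1 (mod 97).
Repeated squaring mod 97: 20^2 = 400 ≡ 12; 20^4 ≡ 12² = 144 ≡ 47; 20^8 ≡ 47² = 2209 ≡ 75; 20^16 ≡ 75² = 5625 ≡ 96; 20^32 ≡ 96² = 9216 ≡ 1.
Since 48 = 32 + 16, 20^48 ≡ 1 · 96; multiplying out mod 97: 1·96 = 96 ≡ 96. Thus 20^48 ≡ 96 ≡ −1 (mod 97).
By Euler's criterion 20 is a quadratic non-residue mod 97: no t satisfies t² ≡ 20 (mod 97).

There is no such integer.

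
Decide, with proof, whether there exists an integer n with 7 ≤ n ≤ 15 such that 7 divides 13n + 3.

n = 10

Try n = 10: 13·10 + 3 = 133 = 19·7, which is divisible by 7.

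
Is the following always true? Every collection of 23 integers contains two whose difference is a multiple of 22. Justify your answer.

Partition the integers by their residue mod 22; there are 22 classes.
Placing 23 integers into 22 classes, some class receives at least two — say a and b.
Their difference a − b is then a multiple of 22.

Yes.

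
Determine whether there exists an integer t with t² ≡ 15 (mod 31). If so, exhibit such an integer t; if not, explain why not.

No, no such integer exists.

Apply Euler's criterion with the prime 31: 15 is a quadratic residue iff 15^15 ≡ 1 (mod 31), and a non-residue iff it is ≡ −1.
Squaring successively (mod 31): 15^2 = 225 ≡ 8; 15^4 ≡ 8² = 64 ≡ 2; 15^8 ≡ 2² = 4 ≡ 4.
Since 15 = 8 + 4 + 2 + 1, 15^15 ≡ 4 · 2 · 8 · 15; multiplying out mod 31: 4·2 = 8 ≡ 8, then 8·8 = 64 ≡ 2, then 2·15 = 30 ≡ 30. Thus 15^15 ≡ 30 ≡ −1 (mod 31).
By Euler's criterion 15 is a quadratic non-residue mod 31: no t satisfies t² ≡ 15 (mod 31).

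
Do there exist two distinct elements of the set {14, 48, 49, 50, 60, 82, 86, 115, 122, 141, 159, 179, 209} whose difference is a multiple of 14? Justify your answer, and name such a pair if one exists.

There is no such pair.

Two integers differ by a multiple of 14 exactly when they have the same residue mod 14. The residues are 14↦0, 48↦6, 49↦7, 50↦8, 60↦4, 82↦12, 86↦2, 115↦3, 122↦10, 141↦1, 159↦5, 179↦11, 209↦13.
No residue repeats among the 13 elements, so no pair has difference ≡ 0 (mod 14).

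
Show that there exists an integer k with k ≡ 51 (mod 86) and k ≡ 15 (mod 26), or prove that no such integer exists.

The moduli are not coprime: gcd(86, 26) = 2. Compatibility requires 2 ∣ (15 − 51) = -36, which holds, so solutions exist.
The integers ≡ 51 (mod 86) are 51, 137, 223, …; their remainders mod 26 are 25, 7, 15, so k = 223 is the first that is ≡ 15 (mod 26).
Indeed 223 ≡ 51 (mod 86) and 223 ≡ 15 (mod 26).

k = 223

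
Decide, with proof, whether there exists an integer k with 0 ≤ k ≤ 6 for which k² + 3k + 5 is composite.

k = 2

At k = 2: 2² + 3·2 + 5 = 15 = 3·5, which is composite.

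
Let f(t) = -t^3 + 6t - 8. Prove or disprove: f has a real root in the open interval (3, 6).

f(3) = -17 and f(6) = -188, both negative, so a sign-change argument is unavailable; we show f keeps this sign on the whole interval.
Substitute t = 3 + u, where 0 < u < 3 on the interval. Expanding, f(3 + u) = -u^3 - 9u^2 - 21u - 17.
All 4 nonzero coefficients of this polynomial in u are negative; hence for u > 0 the value is a sum of negative terms (the constant -17 among them).
Therefore f(t) < 0 throughout (3, 6), and f has no zero there.

f has no root in that interval.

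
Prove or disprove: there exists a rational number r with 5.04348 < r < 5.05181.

Scale by 20: the interval becomes (100.86960, 101.03620), which contains the integer 101.
Dividing back, 5.04348 < 101/20 < 5.05181, and 101/20 is rational.

r = 101/20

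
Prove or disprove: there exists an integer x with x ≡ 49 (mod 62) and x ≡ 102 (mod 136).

Both moduli are multiples of 2 = gcd(62, 136), so any solution would satisfy x ≡ 49 and x ≡ 102 modulo 2 simultaneously.
However 49 ≡ 1 and 102 ≡ 0 (mod 2), and 1 ≠ 0.
Hence the system has no solution.

There is no such integer.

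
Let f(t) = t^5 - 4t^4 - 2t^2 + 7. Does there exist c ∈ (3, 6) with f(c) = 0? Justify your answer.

f(3) = -92 and f(6) = 2527, which have opposite signs.
As a polynomial, f is continuous on every closed interval.
So by the Intermediate Value Theorem there is a c strictly between 3 and 6 with f(c) = 0.

Such a root exists.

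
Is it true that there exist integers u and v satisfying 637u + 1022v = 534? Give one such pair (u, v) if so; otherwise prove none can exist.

No such integers exist.

Both 637 and 1022 are divisible by gcd(637, 1022) = 7, hence so is any combination 637u + 1022v.
But 534 is not a multiple of 7 (it leaves remainder 2).
Hence no integers u, v satisfy the equation.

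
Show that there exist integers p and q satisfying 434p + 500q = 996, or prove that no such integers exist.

Every value of 434p + 500q is a multiple of gcd(434, 500) = 2; since 2 ∣ 996, solutions exist.
Dividing through by 2 reduces the equation to 217p + 250q = 498.
Run the Euclidean algorithm on 250 and 217: 250 = 1·217 + 33, 217 = 6·33 + 19, 33 = 1·19 + 14, 19 = 1·14 + 5, 14 = 2·5 + 4, 5 = 1·4 + 1, 4 = 4·1 + 0.
Unwinding: 1 = 5 − 1·4 = 5 − (14 − 2·5) = −14 + 3·5 = −14 + 3·(19 − 1·14) = 3·19 − 4·14 = 3·19 − 4·(33 − 1·19) = −4·33 + 7·19 = −4·33 + 7·(217 − 6·33) = 7·217 − 46·33 = 7·217 − 46·(250 − 1·217) = −46·250 + 53·217, i.e. 217·53 + 250·(-46) = 1.
Scaling by 498 gives the particular solution (p, q) = (26394, -22908).
Subtracting 105·250 from p and adding 105·217 to q gives the tidier solution (144, -123).
Check: 434·144 + 500·(-123) = 62496 − 61500 = 996. ✓

p = 144, q = -123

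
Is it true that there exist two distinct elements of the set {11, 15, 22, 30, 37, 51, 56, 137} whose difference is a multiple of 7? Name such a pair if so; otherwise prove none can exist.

Both 11 and 137 leave remainder 4 on division by 7; their difference 126 = 18·7 is a multiple of 7.

The pair (11, 137) works.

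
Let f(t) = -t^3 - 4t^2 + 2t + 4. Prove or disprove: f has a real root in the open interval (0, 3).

f(0) = 4 and f(3) = -53, which have opposite signs.
Since f is a polynomial it is continuous on [0, 3].
By the Intermediate Value Theorem f must vanish at some point of (0, 3).

Yes, f has a root in the interval.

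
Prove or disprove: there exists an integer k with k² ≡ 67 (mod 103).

No, no such integer exists.

Apply Euler's criterion with the prime 103: 67 is a quadratic residue iff 67^51 ≡ 1 (mod 103), and a non-residue iff it is ≡ −1.
Squaring successively (mod 103): 67^2 = 4489 ≡ 60; 67^4 ≡ 60² = 3600 ≡ 98; 67^8 ≡ 98² = 9604 ≡ 25; 67^16 ≡ 25² = 625 ≡ 7; 67^32 ≡ 7² = 49 ≡ 49.
Since 51 = 32 + 16 + 2 + 1, 67^51 ≡ 49 · 7 · 60 · 67; multiplying out mod 103: 49·7 = 343 ≡ 34, then 34·60 = 2040 ≡ 83, then 83·67 = 5561 ≡ 102. Thus 67^51 ≡ 102 ≡ −1 (mod 103).
By Euler's criterion 67 is a quadratic non-residue mod 103: no k satisfies k² ≡ 67 (mod 103).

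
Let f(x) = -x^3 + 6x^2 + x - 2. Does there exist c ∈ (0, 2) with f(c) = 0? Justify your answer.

f(0) = -2 and f(2) = 16, which have opposite signs.
Since f is a polynomial it is continuous on [0, 2].
By the Intermediate Value Theorem f must vanish at some point of (0, 2).

Yes, such a c exists.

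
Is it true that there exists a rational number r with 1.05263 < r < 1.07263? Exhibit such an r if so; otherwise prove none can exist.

Scale by 14: the interval becomes (14.73682, 15.01682), which contains the integer 15.
So r = 15/14 works: it is a ratio of integers, and dividing 14·1.05263 < 15 < 14·1.07263 through by 14 gives 1.05263 < 15/14 < 1.07263.

r = 15/14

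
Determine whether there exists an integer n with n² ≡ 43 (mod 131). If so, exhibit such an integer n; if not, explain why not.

Take n = 49. Then 49² = 2401 = 18·131 + 43, so 49² ≡ 43 (mod 131).

n = 49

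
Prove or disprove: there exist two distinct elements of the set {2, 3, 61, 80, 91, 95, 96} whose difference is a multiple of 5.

61 mod 5 = 1 and 91 mod 5 = 1, so 91 − 61 = 30 = 6·5.

The pair (61, 91) works.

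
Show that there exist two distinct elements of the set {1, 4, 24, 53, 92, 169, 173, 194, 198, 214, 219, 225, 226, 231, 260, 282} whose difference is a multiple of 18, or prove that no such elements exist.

No, no such pair exists.

Two integers differ by a multiple of 18 exactly when they have the same residue mod 18. The residues are 1↦1, 4↦4, 24↦6, 53↦17, 92↦2, 169↦7, 173↦11, 194↦14, 198↦0, 214↦16, 219↦3, 225↦9, 226↦10, 231↦15, 260↦8, 282↦12.
These 16 residues are pairwise different, hence no difference of two elements is divisible by 18.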